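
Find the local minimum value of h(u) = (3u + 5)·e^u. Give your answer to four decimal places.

-0.2085

Differentiating with the product rule gives h'(u) = (3u + 8)·e^u. Since e^u > 0, the only critical point is u = -8/3.
h''(-8/3) has the same sign as 3 > 0, so this is a local minimum.
h(-8/3) = (-3)·e^(-8/3) ≈ -0.2085.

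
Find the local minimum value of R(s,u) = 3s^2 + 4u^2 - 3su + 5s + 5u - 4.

∂R/∂s = 6s - 3u + 5 = 0 and ∂R/∂u = -3s + 8u + 5 = 0, so (s, u) = (-55/39, -15/13).
The Hessian has R_{ss} = 6, R_{uu} = 8, R_{su} = -3, giving D = 39 > 0 with R_{ss} > 0, so the point is a local minimum.
R(-55/39, -15/13) = -406/39.

-406/39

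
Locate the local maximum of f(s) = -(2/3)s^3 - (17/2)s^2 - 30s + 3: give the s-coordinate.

-5/2

Critical points: f'(s) = -2s^2 - 17s - 30 vanishes at s = -6, -5/2.
f''(s) = -4s - 17. f''(-6) = 7 > 0 ⇒ local minimum; f''(-5/2) = -7 < 0 ⇒ local maximum.
Thus f has its local maximum at s = -5/2, with value 847/24.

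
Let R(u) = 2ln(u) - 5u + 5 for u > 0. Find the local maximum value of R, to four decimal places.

1.1674

R'(u) = 2/u − 5 = 0 gives u = 2/5.
R''(u) = -2/u², which is negative for u > 0, so this is a local maximum.
R(2/5) = 2·ln(2/5) - 2 + 5 ≈ 1.1674.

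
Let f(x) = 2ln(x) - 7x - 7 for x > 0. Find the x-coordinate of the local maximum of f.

2/7

f'(x) = 2/x − 7 = 0 gives x = 2/7.
f''(x) = -2/x², which is negative for x > 0, so this is a local maximum.
f(2/7) = 2·ln(2/7) - 2 - 7 ≈ -11.5055.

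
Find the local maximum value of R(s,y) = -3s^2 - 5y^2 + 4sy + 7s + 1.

289/44

∂R/∂s = -6s + 4y + 7 = 0 and ∂R/∂y = 4s - 10y = 0, so (s, y) = (35/22, 7/11).
The Hessian has R_{ss} = -6, R_{yy} = -10, R_{sy} = 4, giving D = 44 > 0 with R_{ss} < 0, so the point is a local maximum.
R(35/22, 7/11) = 289/44.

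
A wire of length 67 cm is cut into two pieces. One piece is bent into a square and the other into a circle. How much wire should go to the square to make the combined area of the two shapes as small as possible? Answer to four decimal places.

Let x be the length used for the square. Square side x/4; circle radius (67−x)/(2π).
A(x) = (x/4)² + π·((67−x)/(2π))² = x²/16 + (67−x)²/(4π) for 0 ≤ x ≤ 67. A'(x) = x/8 − (67−x)/(2π) = 0 gives x = 4·67/(π+4) ≈ 37.5266.
A'' = 1/8 + 1/(2π) > 0, so this gives the minimum combined area; x ≈ 37.5266 cm to the square.

37.5266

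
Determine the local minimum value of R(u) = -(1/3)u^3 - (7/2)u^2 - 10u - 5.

R'(u) = -u^2 - 7u - 10. Setting R'(u) = 0 gives u ∈ {-5, -2}.
R''(u) = -2u - 7. R''(-5) = 3 > 0 ⇒ local minimum; R''(-2) = -3 < 0 ⇒ local maximum.
Thus R has its local minimum at u = -5, with value -5/6.

-5/6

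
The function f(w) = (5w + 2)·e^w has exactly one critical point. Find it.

-7/5

By the product rule, f'(w) = (5w + 7)·e^w. Since e^w > 0, the only critical point is w = -7/5.
f''(-7/5) has the same sign as 5 > 0, so this is a local minimum.
f(-7/5) = (-5)·e^(-7/5) ≈ -1.2330.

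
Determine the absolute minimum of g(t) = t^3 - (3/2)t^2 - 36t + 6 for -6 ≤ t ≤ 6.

The derivative is 3t^2 - 3t - 36, which vanishes at t = -3 and t = 4.
Evaluating at the critical points and endpoints: g(-6) = -48,  g(-3) = 147/2,  g(4) = -98,  g(6) = -48.
So the minimum is g(4) = -98.

-98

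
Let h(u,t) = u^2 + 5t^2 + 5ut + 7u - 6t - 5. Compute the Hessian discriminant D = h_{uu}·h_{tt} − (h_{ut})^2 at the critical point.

∂h/∂u = 2u + 5t + 7 = 0 and ∂h/∂t = 5u + 10t - 6 = 0, so (u, t) = (20, -47/5).
The Hessian has h_{uu} = 2, h_{tt} = 10, h_{ut} = 5, giving D = -5 < 0, so the point is a saddle point.
D = (2)·(10) − (5)^2 = -5.

-5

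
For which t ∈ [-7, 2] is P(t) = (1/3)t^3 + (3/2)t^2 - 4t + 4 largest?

P'(t) = t^2 + 3t - 4, which vanishes at t = -4 and t = 1.
Compare values at every candidate in [-7, 2]: P(-7) = -53/6, P(-4) = 68/3, P(1) = 11/6, P(2) = 14/3.
The maximum over the interval is 68/3, attained at t = -4.

-4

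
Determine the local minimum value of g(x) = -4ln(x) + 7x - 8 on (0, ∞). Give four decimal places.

-1.7615

g'(x) = -4/x + 7 = 0 gives x = 4/7.
g''(x) = 4/x², which is positive for x > 0, so this is a local minimum.
g(4/7) = -4·ln(4/7) + 4 - 8 ≈ -1.7615.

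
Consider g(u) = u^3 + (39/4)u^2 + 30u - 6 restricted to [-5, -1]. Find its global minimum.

Differentiating, g'(u) = 3u^2 + (39/2)u + 30; which vanishes at u = -4 and u = -5/2.
Compare values at every candidate in [-5, -1]: g(-5) = -149/4; g(-4) = -34; g(-5/2) = -571/16; g(-1) = -109/4.
So the minimum is g(-5) = -149/4.

-149/4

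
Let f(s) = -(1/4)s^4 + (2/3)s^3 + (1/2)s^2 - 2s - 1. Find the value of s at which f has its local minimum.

Critical points: f'(s) = -s^3 + 2s^2 + s - 2 vanishes at s = -1, 1, 2.
Since f''(s) = -3s^2 + 4s + 1, we get f''(-1) = -6 < 0 ⇒ local maximum; f''(1) = 2 > 0 ⇒ local minimum; f''(2) = -3 < 0 ⇒ local maximum.
Thus f has its local minimum at s = 1, with value -25/12.

1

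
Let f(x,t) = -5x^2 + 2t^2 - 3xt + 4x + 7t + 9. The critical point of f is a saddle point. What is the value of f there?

∂f/∂x = -10x - 3t + 4 = 0 and ∂f/∂t = -3x + 4t + 7 = 0, so (x, t) = (37/49, -58/49).
The Hessian has f_{xx} = -10, f_{tt} = 4, f_{xt} = -3, giving D = -49 < 0, so the point is a saddle point.
f(37/49, -58/49) = 312/49.

312/49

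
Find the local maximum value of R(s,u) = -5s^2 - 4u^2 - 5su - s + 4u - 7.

∂R/∂s = -10s - 5u - 1 = 0 and ∂R/∂u = -5s - 8u + 4 = 0, so (s, u) = (-28/55, 9/11).
The Hessian has R_{ss} = -10, R_{uu} = -8, R_{su} = -5, giving D = 55 > 0 with R_{ss} < 0, so the point is a local maximum.
R(-28/55, 9/11) = -281/55.

-281/55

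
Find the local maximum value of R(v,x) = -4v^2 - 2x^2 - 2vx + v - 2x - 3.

-31/14

∂R/∂v = -8v - 2x + 1 = 0 and ∂R/∂x = -2v - 4x - 2 = 0, so (v, x) = (2/7, -9/14).
The Hessian has R_{vv} = -8, R_{xx} = -4, R_{vx} = -2, giving D = 28 > 0 with R_{vv} < 0, so the point is a local maximum.
R(2/7, -9/14) = -31/14.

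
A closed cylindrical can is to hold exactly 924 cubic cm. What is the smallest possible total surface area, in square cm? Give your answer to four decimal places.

525.1651

With radius r and height h, πr²h = 924 so h = 924/(πr²), and S(r) = 2πr² + 2πrh = 2πr² + 2·924/r.
S'(r) = 4πr − 2·924/r² = 0 ⇒ r³ = 924/(2π), so r ≈ 5.2783 and h = 2r ≈ 10.5567.
S''(r) = 4π + 4·924/r³ > 0, so this is the minimum; S ≈ 525.1651.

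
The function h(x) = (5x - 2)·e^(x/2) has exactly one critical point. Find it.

Differentiating with the product rule gives h'(x) = ((5/2)x + 4)·e^(x/2). Since e^(x/2) > 0, the only critical point is x = -8/5.
h''(-8/5) has the same sign as 5/2 > 0, so this is a local minimum.
h(-8/5) = (-10)·e^(-4/5) ≈ -4.4933.

-8/5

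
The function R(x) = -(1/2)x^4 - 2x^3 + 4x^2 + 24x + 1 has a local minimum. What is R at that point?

-23

R'(x) = -2x^3 - 6x^2 + 8x + 24. Setting R'(x) = 0 gives x ∈ {-3, -2, 2}.
Since R''(x) = -6x^2 - 12x + 8, we get R''(-3) = -10 < 0 ⇒ local maximum; R''(-2) = 8 > 0 ⇒ local minimum; R''(2) = -40 < 0 ⇒ local maximum.
So the local minimum value is R(-2) = -23.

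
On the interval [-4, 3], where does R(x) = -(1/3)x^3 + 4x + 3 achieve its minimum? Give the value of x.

The derivative is -x^2 + 4, which vanishes at x = -2 and x = 2.
Candidates: R(-4) = 25/3, R(-2) = -7/3, R(2) = 25/3, R(3) = 6.
So the minimum is R(-2) = -7/3.

-2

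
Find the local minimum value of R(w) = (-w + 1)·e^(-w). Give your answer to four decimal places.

-0.1353

Differentiating with the product rule gives R'(w) = (w - 2)·e^(-w). Since e^(-w) > 0, the only critical point is w = 2.
R''(2) has the same sign as 1 > 0, so this is a local minimum.
R(2) = (-1)·e^(-2) ≈ -0.1353.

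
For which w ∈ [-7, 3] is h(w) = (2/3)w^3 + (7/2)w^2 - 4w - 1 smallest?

h'(w) = 2w^2 + 7w - 4, which vanishes at w = -4 and w = 1/2.
Candidates: h(-7) = -181/6, h(-4) = 85/3, h(1/2) = -49/24, h(3) = 73/2.
The minimum over the interval is -181/6, attained at w = -7.

-7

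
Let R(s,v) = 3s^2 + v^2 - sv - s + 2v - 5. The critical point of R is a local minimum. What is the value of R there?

-6

∂R/∂s = 6s - v - 1 = 0 and ∂R/∂v = -s + 2v + 2 = 0, so (s, v) = (0, -1).
The Hessian has R_{ss} = 6, R_{vv} = 2, R_{sv} = -1, giving D = 11 > 0 with R_{ss} > 0, so the point is a local minimum.
R(0, -1) = -6.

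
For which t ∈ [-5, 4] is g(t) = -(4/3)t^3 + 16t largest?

-5

Differentiating, g'(t) = -4t^2 + 16; which vanishes at t = -2 and t = 2.
Evaluating at the critical points and endpoints: g(-5) = 260/3, g(-2) = -64/3, g(2) = 64/3, g(4) = -64/3.
The maximum over the interval is 260/3, attained at t = -5.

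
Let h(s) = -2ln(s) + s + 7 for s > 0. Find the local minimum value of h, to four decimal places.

h'(s) = -2/s + 1 = 0 gives s = 2.
h''(s) = 2/s², which is positive for s > 0, so this is a local minimum.
h(2) = -2·ln(2) + 2 + 7 ≈ 7.6137.

7.6137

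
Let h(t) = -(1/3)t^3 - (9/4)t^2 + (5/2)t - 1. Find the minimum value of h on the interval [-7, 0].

-337/12

The derivative is -t^2 - (9/2)t + 5/2, whose only zero in [-7, 0] is t = -5.
Evaluating at the critical points and endpoints: h(-7) = -173/12; h(-5) = -337/12; h(0) = -1.
Hence the absolute minimum is -337/12 at t = -5.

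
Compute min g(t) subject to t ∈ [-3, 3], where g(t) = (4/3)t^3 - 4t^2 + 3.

-69

The derivative is 4t^2 - 8t, which vanishes at t = 0 and t = 2.
Evaluating at the critical points and endpoints: g(-3) = -69, g(0) = 3, g(2) = -7/3, g(3) = 3.
So the minimum is g(-3) = -69.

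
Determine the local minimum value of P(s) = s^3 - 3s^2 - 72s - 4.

-328

Critical points: P'(s) = 3s^2 - 6s - 72 vanishes at s = -4, 6.
P''(s) = 6s - 6. P''(-4) = -30 < 0 ⇒ local maximum; P''(6) = 30 > 0 ⇒ local minimum.
Thus P has its local minimum at s = 6, with value -328.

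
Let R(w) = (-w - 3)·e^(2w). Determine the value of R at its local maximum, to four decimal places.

Differentiating with the product rule gives R'(w) = (-2w - 7)·e^(2w). Since e^(2w) > 0, the only critical point is w = -7/2.
R''(-7/2) has the same sign as -2 < 0, so this is a local maximum.
R(-7/2) = (1/2)·e^(-7) ≈ 0.0005.

0.0005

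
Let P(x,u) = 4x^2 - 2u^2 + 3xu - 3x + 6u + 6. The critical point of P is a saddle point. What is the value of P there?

∂P/∂x = 8x + 3u - 3 = 0 and ∂P/∂u = 3x - 4u + 6 = 0, so (x, u) = (-6/41, 57/41).
The Hessian has P_{xx} = 8, P_{uu} = -4, P_{xu} = 3, giving D = -41 < 0, so the point is a saddle point.
P(-6/41, 57/41) = 426/41.

426/41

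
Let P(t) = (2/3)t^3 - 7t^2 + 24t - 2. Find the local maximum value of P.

P'(t) = 2t^2 - 14t + 24. Setting P'(t) = 0 gives t ∈ {3, 4}.
P''(t) = 4t - 14. P''(3) = -2 < 0 ⇒ local maximum; P''(4) = 2 > 0 ⇒ local minimum.
The local maximum is P(3) = 25.

25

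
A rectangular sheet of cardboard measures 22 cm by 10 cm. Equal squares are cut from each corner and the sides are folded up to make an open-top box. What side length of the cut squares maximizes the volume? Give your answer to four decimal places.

2.1535

With cut size x, the volume is V(x) = x(22 − 2x)(10 − 2x) for 0 < x < 5.
V'(x) = 12x^2 − 128x + 220. Setting V'(x) = 0 gives x ≈ 2.1535 (the root in (0, 5)).
V''(x) = 24x − 128 is negative there, so this is the maximum; V ≈ 216.9140.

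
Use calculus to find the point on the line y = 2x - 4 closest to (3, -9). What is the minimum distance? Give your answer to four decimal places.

4.9193

Minimize D(x)^2 = (x - 3)^2 + (2x + 5)^2.
d/dx[D^2] = 2(x - 3) + 2·2·(2x + 5) = 0 ⇒ x = -7/5.
Then y = -34/5 and the distance is √(121/5) ≈ 4.9193.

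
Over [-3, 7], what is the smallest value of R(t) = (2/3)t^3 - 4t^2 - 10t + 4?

Differentiating, R'(t) = 2t^2 - 8t - 10; which vanishes at t = -1 and t = 5.
Evaluating at the critical points and endpoints: R(-3) = -20,  R(-1) = 28/3,  R(5) = -188/3,  R(7) = -100/3.
Hence the absolute minimum is -188/3 at t = 5.

-188/3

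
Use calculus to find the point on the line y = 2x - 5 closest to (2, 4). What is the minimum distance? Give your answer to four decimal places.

Minimize D(x)^2 = (x - 2)^2 + (2x - 9)^2.
d/dx[D^2] = 2(x - 2) + 2·2·(2x - 9) = 0 ⇒ x = 4.
Then y = 3 and the distance is √(5) ≈ 2.2361.

2.2361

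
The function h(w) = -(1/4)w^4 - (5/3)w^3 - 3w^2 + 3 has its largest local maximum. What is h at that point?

h'(w) = -w^3 - 5w^2 - 6w. Setting h'(w) = 0 gives w ∈ {-3, -2, 0}.
Second-derivative test with h''(w) = -3w^2 - 10w - 6: h''(-3) = -3 < 0 ⇒ local maximum; h''(-2) = 2 > 0 ⇒ local minimum; h''(0) = -6 < 0 ⇒ local maximum.
The largest local maximum is h(0) = 3.

3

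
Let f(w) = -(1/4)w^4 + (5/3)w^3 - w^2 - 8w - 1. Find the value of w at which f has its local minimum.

2

Critical points: f'(w) = -w^3 + 5w^2 - 2w - 8 vanishes at w = -1, 2, 4.
Since f''(w) = -3w^2 + 10w - 2, we get f''(-1) = -15 < 0 ⇒ local maximum; f''(2) = 6 > 0 ⇒ local minimum; f''(4) = -10 < 0 ⇒ local maximum.
So the local minimum value is f(2) = -35/3.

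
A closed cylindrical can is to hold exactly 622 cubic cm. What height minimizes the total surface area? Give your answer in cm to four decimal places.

9.2520

With radius r and height h, πr²h = 622 so h = 622/(πr²), and S(r) = 2πr² + 2πrh = 2πr² + 2·622/r.
S'(r) = 4πr − 2·622/r² = 0 ⇒ r³ = 622/(2π), so r ≈ 4.6260 and h = 2r ≈ 9.2520.
S''(r) = 4π + 4·622/r³ > 0, so this is the minimum; S ≈ 403.3742.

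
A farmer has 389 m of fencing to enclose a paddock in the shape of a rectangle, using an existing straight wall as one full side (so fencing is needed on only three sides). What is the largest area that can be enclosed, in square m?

151321/8

Let the sides perpendicular to the wall have length x and the parallel side y, so 2x + y = 389 and the area is A = xy = x(389 − 2x).
A'(x) = 389 − 4x = 0 gives x = 389/4, and A''(x) = −4 < 0 confirms a maximum.
Then y = 389 − 2·389/4 = 389/2 and A = 151321/8.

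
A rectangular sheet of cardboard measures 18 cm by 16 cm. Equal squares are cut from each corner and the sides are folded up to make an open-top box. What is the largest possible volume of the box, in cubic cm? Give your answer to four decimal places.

With cut size x, the volume is V(x) = x(18 − 2x)(16 − 2x) for 0 < x < 8.
V'(x) = 12x^2 − 136x + 288. Setting V'(x) = 0 gives x ≈ 2.8187 (the root in (0, 8)).
V''(x) = 24x − 136 is negative there, so this is the maximum; V ≈ 361.0999.

361.0999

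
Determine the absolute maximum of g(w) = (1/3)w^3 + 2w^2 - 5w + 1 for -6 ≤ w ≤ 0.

The derivative is w^2 + 4w - 5, whose only zero in [-6, 0] is w = -5.
Evaluating at the critical points and endpoints: g(-6) = 31, g(-5) = 103/3, g(0) = 1.
So the maximum is g(-5) = 103/3.

103/3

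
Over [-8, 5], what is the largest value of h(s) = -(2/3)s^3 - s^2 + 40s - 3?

295/3

h'(s) = -2s^2 - 2s + 40, which vanishes at s = -5 and s = 4.
Candidates: h(-8) = -137/3; h(-5) = -434/3; h(4) = 295/3; h(5) = 266/3.
So the maximum is h(4) = 295/3.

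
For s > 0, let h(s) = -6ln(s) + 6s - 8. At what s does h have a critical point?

h'(s) = -6/s + 6 = 0 gives s = 1.
h''(s) = 6/s², which is positive for s > 0, so this is a local minimum.
h(1) = -6·ln(1) + 6 - 8 ≈ -2.0000.

1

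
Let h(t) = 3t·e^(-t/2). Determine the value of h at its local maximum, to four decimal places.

2.2073

By the product rule, h'(t) = (-(3/2)t + 3)·e^(-t/2). Since e^(-t/2) > 0, the only critical point is t = 2.
h''(2) has the same sign as -3/2 < 0, so this is a local maximum.
h(2) = (6)·e^(-1) ≈ 2.2073.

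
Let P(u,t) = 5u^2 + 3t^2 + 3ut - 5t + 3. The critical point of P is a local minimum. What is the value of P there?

∂P/∂u = 10u + 3t = 0 and ∂P/∂t = 3u + 6t - 5 = 0, so (u, t) = (-5/17, 50/51).
The Hessian has P_{uu} = 10, P_{tt} = 6, P_{ut} = 3, giving D = 51 > 0 with P_{uu} > 0, so the point is a local minimum.
P(-5/17, 50/51) = 28/51.

28/51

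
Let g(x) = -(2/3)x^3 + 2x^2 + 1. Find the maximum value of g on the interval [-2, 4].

The derivative is -2x^2 + 4x, which vanishes at x = 0 and x = 2.
Candidates: g(-2) = 43/3, g(0) = 1, g(2) = 11/3, g(4) = -29/3.
So the maximum is g(-2) = 43/3.

43/3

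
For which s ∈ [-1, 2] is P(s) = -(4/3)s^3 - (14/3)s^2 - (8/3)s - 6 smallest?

2

P'(s) = -4s^2 - (28/3)s - 8/3, whose only zero in [-1, 2] is s = -1/3.
Candidates: P(-1) = -20/3,  P(-1/3) = -452/81,  P(2) = -122/3.
Hence the absolute minimum is -122/3 at s = 2.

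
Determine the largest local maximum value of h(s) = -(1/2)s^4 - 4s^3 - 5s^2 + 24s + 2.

33/2

Critical points: h'(s) = -2s^3 - 12s^2 - 10s + 24 vanishes at s = -4, -3, 1.
Since h''(s) = -6s^2 - 24s - 10, we get h''(-4) = -10 < 0 ⇒ local maximum; h''(-3) = 8 > 0 ⇒ local minimum; h''(1) = -40 < 0 ⇒ local maximum.
The largest local maximum is h(1) = 33/2.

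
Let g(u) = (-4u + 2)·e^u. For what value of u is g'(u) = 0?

g'(u) = (-4)·e^u + (-4u + 2)·1·e^u = (-4u - 2)·e^u. Since e^u > 0, the only critical point is u = -1/2.
g''(-1/2) has the same sign as -4 < 0, so this is a local maximum.
g(-1/2) = (4)·e^(-1/2) ≈ 2.4261.

-1/2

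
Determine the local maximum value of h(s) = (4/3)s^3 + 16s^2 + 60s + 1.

Critical points: h'(s) = 4s^2 + 32s + 60 vanishes at s = -5, -3.
Since h''(s) = 8s + 32, we get h''(-5) = -8 < 0 ⇒ local maximum; h''(-3) = 8 > 0 ⇒ local minimum.
So the local maximum value is h(-5) = -197/3.

-197/3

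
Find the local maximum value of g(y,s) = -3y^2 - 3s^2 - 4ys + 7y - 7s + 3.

∂g/∂y = -6y - 4s + 7 = 0 and ∂g/∂s = -4y - 6s - 7 = 0, so (y, s) = (7/2, -7/2).
The Hessian has g_{yy} = -6, g_{ss} = -6, g_{ys} = -4, giving D = 20 > 0 with g_{yy} < 0, so the point is a local maximum.
g(7/2, -7/2) = 55/2.

55/2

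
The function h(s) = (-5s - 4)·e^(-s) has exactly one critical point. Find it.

1/5

h'(s) = (-5)·e^(-s) + (-5s - 4)·(-1)·e^(-s) = (5s - 1)·e^(-s). Since e^(-s) > 0, the only critical point is s = 1/5.
h''(1/5) has the same sign as 5 > 0, so this is a local minimum.
h(1/5) = (-5)·e^(-1/5) ≈ -4.0937.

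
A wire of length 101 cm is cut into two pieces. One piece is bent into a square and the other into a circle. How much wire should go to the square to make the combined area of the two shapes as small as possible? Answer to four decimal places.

56.5700

Let x be the length used for the square. Square side x/4; circle radius (101−x)/(2π).
A(x) = (x/4)² + π·((101−x)/(2π))² = x²/16 + (101−x)²/(4π) for 0 ≤ x ≤ 101. A'(x) = x/8 − (101−x)/(2π) = 0 gives x = 4·101/(π+4) ≈ 56.5700.
A'' = 1/8 + 1/(2π) > 0, so this gives the minimum combined area; x ≈ 56.5700 cm to the square.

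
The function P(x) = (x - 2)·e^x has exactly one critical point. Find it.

Differentiating with the product rule gives P'(x) = (x - 1)·e^x. Since e^x > 0, the only critical point is x = 1.
P''(1) has the same sign as 1 > 0, so this is a local minimum.
P(1) = (-1)·e^(1) ≈ -2.7183.

1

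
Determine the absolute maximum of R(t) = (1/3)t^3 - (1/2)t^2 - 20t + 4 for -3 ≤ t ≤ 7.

R'(t) = t^2 - t - 20, whose only zero in [-3, 7] is t = 5.
Candidates: R(-3) = 101/2,  R(5) = -401/6,  R(7) = -277/6.
The maximum over the interval is 101/2, attained at t = -3.

101/2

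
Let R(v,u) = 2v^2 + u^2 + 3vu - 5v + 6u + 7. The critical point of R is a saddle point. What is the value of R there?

∂R/∂v = 4v + 3u - 5 = 0 and ∂R/∂u = 3v + 2u + 6 = 0, so (v, u) = (-28, 39).
The Hessian has R_{vv} = 4, R_{uu} = 2, R_{vu} = 3, giving D = -1 < 0, so the point is a saddle point.
R(-28, 39) = 194.

194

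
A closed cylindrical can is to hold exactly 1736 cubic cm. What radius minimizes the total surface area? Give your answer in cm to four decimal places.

6.5131

With radius r and height h, πr²h = 1736 so h = 1736/(πr²), and S(r) = 2πr² + 2πrh = 2πr² + 2·1736/r.
S'(r) = 4πr − 2·1736/r² = 0 ⇒ r³ = 1736/(2π), so r ≈ 6.5131 and h = 2r ≈ 13.0263.
S''(r) = 4π + 4·1736/r³ > 0, so this is the minimum; S ≈ 799.6152.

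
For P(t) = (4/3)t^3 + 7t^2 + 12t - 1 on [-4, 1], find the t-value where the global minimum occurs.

The derivative is 4t^2 + 14t + 12, which vanishes at t = -2 and t = -3/2.
Compare values at every candidate in [-4, 1]: P(-4) = -67/3,  P(-2) = -23/3,  P(-3/2) = -31/4,  P(1) = 58/3.
The minimum over the interval is -67/3, attained at t = -4.

-4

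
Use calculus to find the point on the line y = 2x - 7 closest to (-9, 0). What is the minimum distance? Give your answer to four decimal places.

11.1803

Minimize D(x)^2 = (x + 9)^2 + (2x - 7)^2.
d/dx[D^2] = 2(x + 9) + 2·2·(2x - 7) = 0 ⇒ x = 1.
Then y = -5 and the distance is √(125) ≈ 11.1803.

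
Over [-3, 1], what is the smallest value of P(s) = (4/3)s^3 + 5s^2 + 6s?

-9

P'(s) = 4s^2 + 10s + 6, which vanishes at s = -3/2 and s = -1.
Evaluating at the critical points and endpoints: P(-3) = -9, P(-3/2) = -9/4, P(-1) = -7/3, P(1) = 37/3.
Hence the absolute minimum is -9 at s = -3.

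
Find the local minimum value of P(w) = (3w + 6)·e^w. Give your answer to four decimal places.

Differentiating with the product rule gives P'(w) = (3w + 9)·e^w. Since e^w > 0, the only critical point is w = -3.
P''(-3) has the same sign as 3 > 0, so this is a local minimum.
P(-3) = (-3)·e^(-3) ≈ -0.1494.

-0.1494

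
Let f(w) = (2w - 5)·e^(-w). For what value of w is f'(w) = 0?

7/2

f'(w) = 2·e^(-w) + (2w - 5)·(-1)·e^(-w) = (-2w + 7)·e^(-w). Since e^(-w) > 0, the only critical point is w = 7/2.
f''(7/2) has the same sign as -2 < 0, so this is a local maximum.
f(7/2) = (2)·e^(-7/2) ≈ 0.0604.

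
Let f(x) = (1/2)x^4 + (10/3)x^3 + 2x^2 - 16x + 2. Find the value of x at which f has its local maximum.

-2

f'(x) = 2x^3 + 10x^2 + 4x - 16 = 0 at x = -4, -2, 1.
f''(x) = 6x^2 + 20x + 4. f''(-4) = 20 > 0 ⇒ local minimum; f''(-2) = -12 < 0 ⇒ local maximum; f''(1) = 30 > 0 ⇒ local minimum.
The local maximum is f(-2) = 70/3.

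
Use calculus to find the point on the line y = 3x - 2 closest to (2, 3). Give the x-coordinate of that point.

17/10

Minimize D(x)^2 = (x - 2)^2 + (3x - 5)^2.
d/dx[D^2] = 2(x - 2) + 2·3·(3x - 5) = 0 ⇒ x = 17/10.
Then y = 31/10 and the distance is √(1/10) ≈ 0.3162.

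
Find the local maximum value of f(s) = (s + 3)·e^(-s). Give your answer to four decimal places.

By the product rule, f'(s) = (-s - 2)·e^(-s). Since e^(-s) > 0, the only critical point is s = -2.
f''(-2) has the same sign as -1 < 0, so this is a local maximum.
f(-2) = (1)·e^(2) ≈ 7.3891.

7.3891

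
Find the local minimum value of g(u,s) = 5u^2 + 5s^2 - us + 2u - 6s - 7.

∂g/∂u = 10u - s + 2 = 0 and ∂g/∂s = -u + 10s - 6 = 0, so (u, s) = (-14/99, 58/99).
The Hessian has g_{uu} = 10, g_{ss} = 10, g_{us} = -1, giving D = 99 > 0 with g_{uu} > 0, so the point is a local minimum.
g(-14/99, 58/99) = -881/99.

-881/99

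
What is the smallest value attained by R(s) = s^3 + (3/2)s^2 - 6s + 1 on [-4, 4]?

The derivative is 3s^2 + 3s - 6, which vanishes at s = -2 and s = 1.
Candidates: R(-4) = -15; R(-2) = 11; R(1) = -5/2; R(4) = 65.
So the minimum is R(-4) = -15.

-15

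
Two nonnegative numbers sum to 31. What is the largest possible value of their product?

With x + y = 31, the product is P(x) = x(31 − x).
P'(x) = 31 − 2x = 0 gives x = 31/2; P'' = −2 < 0, so this is the maximum.
P = 31/2·31/2 = 961/4.

961/4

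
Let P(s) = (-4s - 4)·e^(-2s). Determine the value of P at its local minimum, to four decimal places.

P'(s) = (-4)·e^(-2s) + (-4s - 4)·(-2)·e^(-2s) = (8s + 4)·e^(-2s). Since e^(-2s) > 0, the only critical point is s = -1/2.
P''(-1/2) has the same sign as 8 > 0, so this is a local minimum.
P(-1/2) = (-2)·e^(1) ≈ -5.4366.

-5.4366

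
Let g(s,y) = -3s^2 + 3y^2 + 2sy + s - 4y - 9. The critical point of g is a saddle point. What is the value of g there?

-397/40

∂g/∂s = -6s + 2y + 1 = 0 and ∂g/∂y = 2s + 6y - 4 = 0, so (s, y) = (7/20, 11/20).
The Hessian has g_{ss} = -6, g_{yy} = 6, g_{sy} = 2, giving D = -40 < 0, so the point is a saddle point.
g(7/20, 11/20) = -397/40.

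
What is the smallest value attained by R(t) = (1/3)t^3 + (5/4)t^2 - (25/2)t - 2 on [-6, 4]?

The derivative is t^2 + (5/2)t - 25/2, which vanishes at t = -5 and t = 5/2.
Compare values at every candidate in [-6, 4]: R(-6) = 46, R(-5) = 601/12, R(5/2) = -971/48, R(4) = -32/3.
So the minimum is R(5/2) = -971/48.

-971/48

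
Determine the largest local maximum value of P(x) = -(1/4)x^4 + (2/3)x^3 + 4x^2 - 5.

P'(x) = -x^3 + 2x^2 + 8x. Setting P'(x) = 0 gives x ∈ {-2, 0, 4}.
Second-derivative test with P''(x) = -3x^2 + 4x + 8: P''(-2) = -12 < 0 ⇒ local maximum; P''(0) = 8 > 0 ⇒ local minimum; P''(4) = -24 < 0 ⇒ local maximum.
The largest local maximum is P(4) = 113/3.

113/3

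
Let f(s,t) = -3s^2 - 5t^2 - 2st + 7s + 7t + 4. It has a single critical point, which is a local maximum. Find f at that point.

∂f/∂s = -6s - 2t + 7 = 0 and ∂f/∂t = -2s - 10t + 7 = 0, so (s, t) = (1, 1/2).
The Hessian has f_{ss} = -6, f_{tt} = -10, f_{st} = -2, giving D = 56 > 0 with f_{ss} < 0, so the point is a local maximum.
f(1, 1/2) = 37/4.

37/4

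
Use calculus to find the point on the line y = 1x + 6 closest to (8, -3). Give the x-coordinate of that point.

-1/2

Minimize D(x)^2 = (x - 8)^2 + (x + 9)^2.
d/dx[D^2] = 2(x - 8) + 2·1·(x + 9) = 0 ⇒ x = -1/2.
Then y = 11/2 and the distance is √(289/2) ≈ 12.0208.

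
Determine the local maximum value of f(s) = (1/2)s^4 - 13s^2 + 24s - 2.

f'(s) = 2s^3 - 26s + 24 = 0 at s = -4, 1, 3.
f''(s) = 6s^2 - 26. f''(-4) = 70 > 0 ⇒ local minimum; f''(1) = -20 < 0 ⇒ local maximum; f''(3) = 28 > 0 ⇒ local minimum.
Thus f has its local maximum at s = 1, with value 19/2.

19/2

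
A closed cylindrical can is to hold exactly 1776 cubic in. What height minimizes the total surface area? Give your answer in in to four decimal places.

With radius r and height h, πr²h = 1776 so h = 1776/(πr²), and S(r) = 2πr² + 2πrh = 2πr² + 2·1776/r.
S'(r) = 4πr − 2·1776/r² = 0 ⇒ r³ = 1776/(2π), so r ≈ 6.5628 and h = 2r ≈ 13.1256.
S''(r) = 4π + 4·1776/r³ > 0, so this is the minimum; S ≈ 811.8514.

13.1256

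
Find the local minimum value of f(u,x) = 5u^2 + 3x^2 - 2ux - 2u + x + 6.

323/56

∂f/∂u = 10u - 2x - 2 = 0 and ∂f/∂x = -2u + 6x + 1 = 0, so (u, x) = (5/28, -3/28).
The Hessian has f_{uu} = 10, f_{xx} = 6, f_{ux} = -2, giving D = 56 > 0 with f_{uu} > 0, so the point is a local minimum.
f(5/28, -3/28) = 323/56.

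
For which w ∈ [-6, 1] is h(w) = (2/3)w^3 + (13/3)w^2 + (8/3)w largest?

-4

Differentiating, h'(w) = 2w^2 + (26/3)w + 8/3; which vanishes at w = -4 and w = -1/3.
Compare values at every candidate in [-6, 1]: h(-6) = -4; h(-4) = 16; h(-1/3) = -35/81; h(1) = 23/3.
Hence the absolute maximum is 16 at w = -4.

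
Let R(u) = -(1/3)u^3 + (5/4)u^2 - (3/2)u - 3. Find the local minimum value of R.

-43/12

R'(u) = -u^2 + (5/2)u - 3/2 = 0 at u = 1, 3/2.
Second-derivative test with R''(u) = -2u + 5/2: R''(1) = 1/2 > 0 ⇒ local minimum; R''(3/2) = -1/2 < 0 ⇒ local maximum.
Thus R has its local minimum at u = 1, with value -43/12.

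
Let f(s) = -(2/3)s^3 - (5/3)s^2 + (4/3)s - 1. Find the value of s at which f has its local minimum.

Critical points: f'(s) = -2s^2 - (10/3)s + 4/3 vanishes at s = -2, 1/3.
f''(s) = -4s - 10/3. f''(-2) = 14/3 > 0 ⇒ local minimum; f''(1/3) = -14/3 < 0 ⇒ local maximum.
Thus f has its local minimum at s = -2, with value -5.

-2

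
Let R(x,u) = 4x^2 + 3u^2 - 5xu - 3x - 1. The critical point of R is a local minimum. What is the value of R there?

∂R/∂x = 8x - 5u - 3 = 0 and ∂R/∂u = -5x + 6u = 0, so (x, u) = (18/23, 15/23).
The Hessian has R_{xx} = 8, R_{uu} = 6, R_{xu} = -5, giving D = 23 > 0 with R_{xx} > 0, so the point is a local minimum.
R(18/23, 15/23) = -50/23.

-50/23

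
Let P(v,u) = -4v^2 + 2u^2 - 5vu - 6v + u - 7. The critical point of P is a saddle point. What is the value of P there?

∂P/∂v = -8v - 5u - 6 = 0 and ∂P/∂u = -5v + 4u + 1 = 0, so (v, u) = (-1/3, -2/3).
The Hessian has P_{vv} = -8, P_{uu} = 4, P_{vu} = -5, giving D = -57 < 0, so the point is a saddle point.
P(-1/3, -2/3) = -19/3.

-19/3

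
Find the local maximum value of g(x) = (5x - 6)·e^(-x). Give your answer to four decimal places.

0.5540

By the product rule, g'(x) = (-5x + 11)·e^(-x). Since e^(-x) > 0, the only critical point is x = 11/5.
g''(11/5) has the same sign as -5 < 0, so this is a local maximum.
g(11/5) = (5)·e^(-11/5) ≈ 0.5540.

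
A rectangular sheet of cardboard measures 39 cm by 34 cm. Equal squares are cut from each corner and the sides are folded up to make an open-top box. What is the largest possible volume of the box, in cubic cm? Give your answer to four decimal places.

With cut size x, the volume is V(x) = x(39 − 2x)(34 − 2x) for 0 < x < 17.
V'(x) = 12x^2 − 292x + 1326. Setting V'(x) = 0 gives x ≈ 6.0407 (the root in (0, 17)).
V''(x) = 24x − 292 is negative there, so this is the maximum; V ≈ 3564.1219.

3564.1219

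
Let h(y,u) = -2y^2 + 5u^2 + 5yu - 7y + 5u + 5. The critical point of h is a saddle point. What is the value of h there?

139/13

∂h/∂y = -4y + 5u - 7 = 0 and ∂h/∂u = 5y + 10u + 5 = 0, so (y, u) = (-19/13, 3/13).
The Hessian has h_{yy} = -4, h_{uu} = 10, h_{yu} = 5, giving D = -65 < 0, so the point is a saddle point.
h(-19/13, 3/13) = 139/13.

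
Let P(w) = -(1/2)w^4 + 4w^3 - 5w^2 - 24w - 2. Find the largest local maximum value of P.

P'(w) = -2w^3 + 12w^2 - 10w - 24. Setting P'(w) = 0 gives w ∈ {-1, 3, 4}.
Since P''(w) = -6w^2 + 24w - 10, we get P''(-1) = -40 < 0 ⇒ local maximum; P''(3) = 8 > 0 ⇒ local minimum; P''(4) = -10 < 0 ⇒ local maximum.
The largest local maximum is P(-1) = 25/2.

25/2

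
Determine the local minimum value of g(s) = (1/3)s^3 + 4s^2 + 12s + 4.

g'(s) = s^2 + 8s + 12. Setting g'(s) = 0 gives s ∈ {-6, -2}.
Since g''(s) = 2s + 8, we get g''(-6) = -4 < 0 ⇒ local maximum; g''(-2) = 4 > 0 ⇒ local minimum.
The local minimum is g(-2) = -20/3.

-20/3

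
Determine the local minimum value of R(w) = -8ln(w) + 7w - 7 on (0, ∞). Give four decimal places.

R'(w) = -8/w + 7 = 0 gives w = 8/7.
R''(w) = 8/w², which is positive for w > 0, so this is a local minimum.
R(8/7) = -8·ln(8/7) + 8 - 7 ≈ -0.0683.

-0.0683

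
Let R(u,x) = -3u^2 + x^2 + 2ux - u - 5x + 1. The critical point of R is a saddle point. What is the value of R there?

-17/4

∂R/∂u = -6u + 2x - 1 = 0 and ∂R/∂x = 2u + 2x - 5 = 0, so (u, x) = (1/2, 2).
The Hessian has R_{uu} = -6, R_{xx} = 2, R_{ux} = 2, giving D = -16 < 0, so the point is a saddle point.
R(1/2, 2) = -17/4.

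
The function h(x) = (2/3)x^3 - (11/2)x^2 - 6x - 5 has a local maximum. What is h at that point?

-83/24

h'(x) = 2x^2 - 11x - 6 = 0 at x = -1/2, 6.
Second-derivative test with h''(x) = 4x - 11: h''(-1/2) = -13 < 0 ⇒ local maximum; h''(6) = 13 > 0 ⇒ local minimum.
The local maximum is h(-1/2) = -83/24.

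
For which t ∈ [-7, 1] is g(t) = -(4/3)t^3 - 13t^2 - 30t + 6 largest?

Differentiating, g'(t) = -4t^2 - 26t - 30; which vanishes at t = -5 and t = -3/2.
Evaluating at the critical points and endpoints: g(-7) = 109/3, g(-5) = -7/3, g(-3/2) = 105/4, g(1) = -115/3.
Hence the absolute maximum is 109/3 at t = -7.

-7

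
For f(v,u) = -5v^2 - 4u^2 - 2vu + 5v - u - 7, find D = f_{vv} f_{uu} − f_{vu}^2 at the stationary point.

∂f/∂v = -10v - 2u + 5 = 0 and ∂f/∂u = -2v - 8u - 1 = 0, so (v, u) = (21/38, -5/19).
The Hessian has f_{vv} = -10, f_{uu} = -8, f_{vu} = -2, giving D = 76 > 0 with f_{vv} < 0, so the point is a local maximum.
D = (-10)·(-8) − (-2)^2 = 76.

76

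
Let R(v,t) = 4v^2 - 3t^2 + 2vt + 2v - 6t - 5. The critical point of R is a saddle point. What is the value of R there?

∂R/∂v = 8v + 2t + 2 = 0 and ∂R/∂t = 2v - 6t - 6 = 0, so (v, t) = (0, -1).
The Hessian has R_{vv} = 8, R_{tt} = -6, R_{vt} = 2, giving D = -52 < 0, so the point is a saddle point.
R(0, -1) = -2.

-2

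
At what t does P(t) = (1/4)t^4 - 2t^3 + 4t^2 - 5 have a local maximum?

2

P'(t) = t^3 - 6t^2 + 8t. Setting P'(t) = 0 gives t ∈ {0, 2, 4}.
P''(t) = 3t^2 - 12t + 8. P''(0) = 8 > 0 ⇒ local minimum; P''(2) = -4 < 0 ⇒ local maximum; P''(4) = 8 > 0 ⇒ local minimum.
The local maximum is P(2) = -1.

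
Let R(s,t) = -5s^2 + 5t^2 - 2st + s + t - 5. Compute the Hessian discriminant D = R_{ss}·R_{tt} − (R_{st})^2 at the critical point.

-104

∂R/∂s = -10s - 2t + 1 = 0 and ∂R/∂t = -2s + 10t + 1 = 0, so (s, t) = (3/26, -1/13).
The Hessian has R_{ss} = -10, R_{tt} = 10, R_{st} = -2, giving D = -104 < 0, so the point is a saddle point.
D = (-10)·(10) − (-2)^2 = -104.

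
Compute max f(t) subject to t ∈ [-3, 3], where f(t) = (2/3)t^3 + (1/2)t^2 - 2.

41/2

The derivative is 2t^2 + t, which vanishes at t = -1/2 and t = 0.
Evaluating at the critical points and endpoints: f(-3) = -31/2,  f(-1/2) = -47/24,  f(0) = -2,  f(3) = 41/2.
Hence the absolute maximum is 41/2 at t = 3.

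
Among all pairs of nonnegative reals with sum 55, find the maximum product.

With x + y = 55, the product is P(x) = x(55 − x).
P'(x) = 55 − 2x = 0 gives x = 55/2; P'' = −2 < 0, so this is the maximum.
P = 55/2·55/2 = 3025/4.

3025/4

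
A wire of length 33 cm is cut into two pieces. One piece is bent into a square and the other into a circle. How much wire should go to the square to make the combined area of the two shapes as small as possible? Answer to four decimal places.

18.4833

Let x be the length used for the square. Square side x/4; circle radius (33−x)/(2π).
A(x) = (x/4)² + π·((33−x)/(2π))² = x²/16 + (33−x)²/(4π) for 0 ≤ x ≤ 33. A'(x) = x/8 − (33−x)/(2π) = 0 gives x = 4·33/(π+4) ≈ 18.4833.
A'' = 1/8 + 1/(2π) > 0, so this gives the minimum combined area; x ≈ 18.4833 cm to the square.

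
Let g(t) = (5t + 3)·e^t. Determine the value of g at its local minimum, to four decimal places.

Differentiating with the product rule gives g'(t) = (5t + 8)·e^t. Since e^t > 0, the only critical point is t = -8/5.
g''(-8/5) has the same sign as 5 > 0, so this is a local minimum.
g(-8/5) = (-5)·e^(-8/5) ≈ -1.0095.

-1.0095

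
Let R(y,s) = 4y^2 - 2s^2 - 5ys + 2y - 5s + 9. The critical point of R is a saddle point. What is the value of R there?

185/19

∂R/∂y = 8y - 5s + 2 = 0 and ∂R/∂s = -5y - 4s - 5 = 0, so (y, s) = (-11/19, -10/19).
The Hessian has R_{yy} = 8, R_{ss} = -4, R_{ys} = -5, giving D = -57 < 0, so the point is a saddle point.
R(-11/19, -10/19) = 185/19.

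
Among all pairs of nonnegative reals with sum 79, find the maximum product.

With x + y = 79, the product is P(x) = x(79 − x).
P'(x) = 79 − 2x = 0 gives x = 79/2; P'' = −2 < 0, so this is the maximum.
P = 79/2·79/2 = 6241/4.

6241/4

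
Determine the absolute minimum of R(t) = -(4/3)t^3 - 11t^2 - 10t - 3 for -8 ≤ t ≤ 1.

The derivative is -4t^2 - 22t - 10, which vanishes at t = -5 and t = -1/2.
Evaluating at the critical points and endpoints: R(-8) = 167/3; R(-5) = -184/3; R(-1/2) = -7/12; R(1) = -76/3.
So the minimum is R(-5) = -184/3.

-184/3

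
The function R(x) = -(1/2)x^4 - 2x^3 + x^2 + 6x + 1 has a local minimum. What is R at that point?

Critical points: R'(x) = -2x^3 - 6x^2 + 2x + 6 vanishes at x = -3, -1, 1.
Second-derivative test with R''(x) = -6x^2 - 12x + 2: R''(-3) = -16 < 0 ⇒ local maximum; R''(-1) = 8 > 0 ⇒ local minimum; R''(1) = -16 < 0 ⇒ local maximum.
Thus R has its local minimum at x = -1, with value -5/2.

-5/2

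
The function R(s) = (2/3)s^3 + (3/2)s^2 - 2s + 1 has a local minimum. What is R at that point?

11/24

R'(s) = 2s^2 + 3s - 2. Setting R'(s) = 0 gives s ∈ {-2, 1/2}.
Since R''(s) = 4s + 3, we get R''(-2) = -5 < 0 ⇒ local maximum; R''(1/2) = 5 > 0 ⇒ local minimum.
So the local minimum value is R(1/2) = 11/24.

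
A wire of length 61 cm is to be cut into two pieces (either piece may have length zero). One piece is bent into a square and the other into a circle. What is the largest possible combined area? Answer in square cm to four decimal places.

Let x be the length used for the square. Square side x/4; circle radius (61−x)/(2π).
A(x) = (x/4)² + π·((61−x)/(2π))² = x²/16 + (61−x)²/(4π) for 0 ≤ x ≤ 61. A'(x) = x/8 − (61−x)/(2π) = 0 gives x = 4·61/(π+4) ≈ 34.1660.
A'' > 0, so the interior critical point is a minimum; the maximum is at an endpoint. A(0) = 296.1078 and A(61) = 232.5625, so the largest area is 296.1078.

296.1078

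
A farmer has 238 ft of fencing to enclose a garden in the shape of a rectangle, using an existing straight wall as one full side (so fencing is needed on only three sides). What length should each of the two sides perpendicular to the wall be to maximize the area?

Let the sides perpendicular to the wall have length x and the parallel side y, so 2x + y = 238 and the area is A = xy = x(238 − 2x).
A'(x) = 238 − 4x = 0 gives x = 119/2, and A''(x) = −4 < 0 confirms a maximum.
Then y = 238 − 2·119/2 = 119 and A = 14161/2.

119/2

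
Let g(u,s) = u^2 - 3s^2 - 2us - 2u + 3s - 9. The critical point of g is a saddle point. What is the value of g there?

∂g/∂u = 2u - 2s - 2 = 0 and ∂g/∂s = -2u - 6s + 3 = 0, so (u, s) = (9/8, 1/8).
The Hessian has g_{uu} = 2, g_{ss} = -6, g_{us} = -2, giving D = -16 < 0, so the point is a saddle point.
g(9/8, 1/8) = -159/16.

-159/16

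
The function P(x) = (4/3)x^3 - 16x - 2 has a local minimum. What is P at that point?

-70/3

P'(x) = 4x^2 - 16. Setting P'(x) = 0 gives x ∈ {-2, 2}.
Since P''(x) = 8x, we get P''(-2) = -16 < 0 ⇒ local maximum; P''(2) = 16 > 0 ⇒ local minimum.
So the local minimum value is P(2) = -70/3.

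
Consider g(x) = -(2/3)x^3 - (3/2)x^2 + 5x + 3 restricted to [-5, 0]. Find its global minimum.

The derivative is -2x^2 - 3x + 5, whose only zero in [-5, 0] is x = -5/2.
Evaluating at the critical points and endpoints: g(-5) = 143/6, g(-5/2) = -203/24, g(0) = 3.
So the minimum is g(-5/2) = -203/24.

-203/24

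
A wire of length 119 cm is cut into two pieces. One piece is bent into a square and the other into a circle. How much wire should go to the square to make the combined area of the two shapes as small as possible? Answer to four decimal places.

Let x be the length used for the square. Square side x/4; circle radius (119−x)/(2π).
A(x) = (x/4)² + π·((119−x)/(2π))² = x²/16 + (119−x)²/(4π) for 0 ≤ x ≤ 119. A'(x) = x/8 − (119−x)/(2π) = 0 gives x = 4·119/(π+4) ≈ 66.6518.
A'' = 1/8 + 1/(2π) > 0, so this gives the minimum combined area; x ≈ 66.6518 cm to the square.

66.6518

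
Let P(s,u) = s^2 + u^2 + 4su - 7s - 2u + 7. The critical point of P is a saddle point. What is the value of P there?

∂P/∂s = 2s + 4u - 7 = 0 and ∂P/∂u = 4s + 2u - 2 = 0, so (s, u) = (-1/2, 2).
The Hessian has P_{ss} = 2, P_{uu} = 2, P_{su} = 4, giving D = -12 < 0, so the point is a saddle point.
P(-1/2, 2) = 27/4.

27/4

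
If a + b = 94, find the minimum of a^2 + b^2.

4418

With a + b = 94, a^2 + b^2 = a^2 + (94 − a)^2.
The derivative 2a − 2(94 − a) = 4a − 188 vanishes at a = 47; second derivative 4 > 0, a minimum.
The minimum is 2·(47)^2 = 4418.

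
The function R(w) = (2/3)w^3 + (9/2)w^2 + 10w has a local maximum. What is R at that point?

R'(w) = 2w^2 + 9w + 10 = 0 at w = -5/2, -2.
Second-derivative test with R''(w) = 4w + 9: R''(-5/2) = -1 < 0 ⇒ local maximum; R''(-2) = 1 > 0 ⇒ local minimum.
So the local maximum value is R(-5/2) = -175/24.

-175/24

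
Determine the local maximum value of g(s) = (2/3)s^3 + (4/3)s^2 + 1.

145/81

g'(s) = 2s^2 + (8/3)s = 0 at s = -4/3, 0.
g''(s) = 4s + 8/3. g''(-4/3) = -8/3 < 0 ⇒ local maximum; g''(0) = 8/3 > 0 ⇒ local minimum.
So the local maximum value is g(-4/3) = 145/81.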